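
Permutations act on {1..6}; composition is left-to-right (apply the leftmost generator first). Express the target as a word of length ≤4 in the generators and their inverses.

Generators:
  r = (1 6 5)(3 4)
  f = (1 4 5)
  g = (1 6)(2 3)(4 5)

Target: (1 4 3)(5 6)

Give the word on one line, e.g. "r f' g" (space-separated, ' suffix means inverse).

  after r': (1 5 6)(3 4)
  after f': (1 4 3)(5 6)

r' f'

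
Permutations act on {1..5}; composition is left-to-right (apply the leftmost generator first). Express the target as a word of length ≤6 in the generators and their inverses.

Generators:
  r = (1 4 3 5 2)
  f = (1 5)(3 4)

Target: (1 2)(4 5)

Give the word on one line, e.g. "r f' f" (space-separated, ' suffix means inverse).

  after r: (1 4 3 5 2)
  after f: (1 3)(2 5)
  after r: (1 5)(3 4)
  after r: (1 2)(4 5)

r f r r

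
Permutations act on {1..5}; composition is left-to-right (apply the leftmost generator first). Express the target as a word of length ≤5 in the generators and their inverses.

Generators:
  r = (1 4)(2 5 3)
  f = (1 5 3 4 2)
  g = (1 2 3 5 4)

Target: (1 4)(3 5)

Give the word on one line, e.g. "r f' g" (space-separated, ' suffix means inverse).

f' r g' r' g

  after f': (1 2 4 3 5)
  after r: (1 5 4 2)
  after g': (1 3 2 4)
  after r': (1 5 2)
  after g: (1 4)(3 5)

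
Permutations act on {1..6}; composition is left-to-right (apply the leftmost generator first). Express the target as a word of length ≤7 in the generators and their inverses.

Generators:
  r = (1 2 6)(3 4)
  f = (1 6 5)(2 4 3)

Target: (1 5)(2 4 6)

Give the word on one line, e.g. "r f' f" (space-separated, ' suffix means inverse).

f' r f f f

  after f': (1 5 6)(2 3 4)
  after r: (1 5)(2 4 6)
  after f: (2 3)(4 5 6)
  after f: (1 6 3 4)
  after f: (1 5)(2 4 6)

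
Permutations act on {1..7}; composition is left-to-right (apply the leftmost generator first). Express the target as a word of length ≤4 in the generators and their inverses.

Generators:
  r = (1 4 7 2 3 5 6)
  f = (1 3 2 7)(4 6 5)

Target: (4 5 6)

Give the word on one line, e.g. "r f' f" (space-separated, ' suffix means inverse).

f' f' f' f'

  after f': (1 7 2 3)(4 5 6)
  after f': (1 2)(3 7)(4 6 5)
  after f': (1 3 2 7)
  after f': (4 5 6)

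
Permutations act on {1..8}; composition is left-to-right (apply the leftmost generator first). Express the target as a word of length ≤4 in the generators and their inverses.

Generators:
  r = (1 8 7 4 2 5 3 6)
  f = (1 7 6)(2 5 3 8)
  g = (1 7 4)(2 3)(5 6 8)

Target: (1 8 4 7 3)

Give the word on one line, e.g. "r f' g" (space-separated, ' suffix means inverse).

f r'

  after f: (1 7 6)(2 5 3 8)
  after r': (1 8 4 7 3)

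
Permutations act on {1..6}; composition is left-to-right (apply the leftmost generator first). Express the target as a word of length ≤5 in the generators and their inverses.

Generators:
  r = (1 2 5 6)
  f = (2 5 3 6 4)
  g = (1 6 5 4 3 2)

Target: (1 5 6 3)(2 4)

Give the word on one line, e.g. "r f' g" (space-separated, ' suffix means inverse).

  after f': (2 4 6 3 5)
  after r: (1 2 4)(3 6)
  after r: (1 5 6 3)(2 4)

f' r r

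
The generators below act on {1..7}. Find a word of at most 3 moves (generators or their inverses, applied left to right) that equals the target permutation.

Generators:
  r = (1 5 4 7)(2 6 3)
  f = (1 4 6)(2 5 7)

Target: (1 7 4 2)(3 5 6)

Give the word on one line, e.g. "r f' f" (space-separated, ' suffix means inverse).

r f' f'

  after r: (1 5 4 7)(2 6 3)
  after f': (1 2 4 5)(3 7 6)
  after f': (1 7 4 2)(3 5 6)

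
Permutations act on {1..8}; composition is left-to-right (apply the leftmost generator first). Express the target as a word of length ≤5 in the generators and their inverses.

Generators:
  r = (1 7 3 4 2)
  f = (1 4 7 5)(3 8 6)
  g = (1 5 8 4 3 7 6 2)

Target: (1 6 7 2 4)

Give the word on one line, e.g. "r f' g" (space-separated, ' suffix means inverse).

  after g: (1 5 8 4 3 7 6 2)
  after g: (1 8 3 6)(2 5 4 7)
  after f': (1 3 8 6 5)(2 7)
  after f': (1 6 7 2 4)

g g f' f'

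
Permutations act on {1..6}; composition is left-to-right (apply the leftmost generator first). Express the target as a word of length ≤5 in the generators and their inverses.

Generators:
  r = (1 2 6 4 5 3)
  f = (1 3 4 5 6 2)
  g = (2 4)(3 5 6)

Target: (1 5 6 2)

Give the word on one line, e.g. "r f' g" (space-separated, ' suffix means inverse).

r f' r' g f

  after r: (1 2 6 4 5 3)
  after f': (1 6 3 2 5)
  after r': (1 2 4 6 5 3)
  after g: (1 4 3)
  after f: (1 5 6 2)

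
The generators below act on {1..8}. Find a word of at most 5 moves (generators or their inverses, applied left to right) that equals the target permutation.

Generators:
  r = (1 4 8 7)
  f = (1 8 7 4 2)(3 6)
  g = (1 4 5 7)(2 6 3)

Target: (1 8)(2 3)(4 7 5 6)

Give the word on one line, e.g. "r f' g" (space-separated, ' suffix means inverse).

  after g: (1 4 5 7)(2 6 3)
  after r: (1 8 7 4 5)(2 6 3)
  after f': (2 3 4 5)
  after g': (1 7 5 3)(2 6)
  after f': (1 8)(2 3)(4 7 5 6)

g r f' g' f'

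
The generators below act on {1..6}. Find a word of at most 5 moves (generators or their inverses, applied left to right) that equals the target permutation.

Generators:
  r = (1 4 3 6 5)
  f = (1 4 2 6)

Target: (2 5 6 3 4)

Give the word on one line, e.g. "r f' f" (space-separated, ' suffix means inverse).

  after r: (1 4 3 6 5)
  after r: (1 3 5 4 6)
  after f: (1 3 5 2 6 4)
  after r: (1 6 3)(2 5)
  after f: (2 5 6 3 4)

r r f r f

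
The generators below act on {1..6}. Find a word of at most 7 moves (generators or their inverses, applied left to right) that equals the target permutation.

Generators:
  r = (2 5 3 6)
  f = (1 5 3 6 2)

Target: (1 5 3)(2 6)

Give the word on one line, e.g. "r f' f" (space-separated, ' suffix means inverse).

f r r f' r'

  after f: (1 5 3 6 2)
  after r: (1 3 2)(5 6)
  after r: (1 6 3 5 2)
  after f': (1 3)(5 6)
  after r': (1 5 3)(2 6)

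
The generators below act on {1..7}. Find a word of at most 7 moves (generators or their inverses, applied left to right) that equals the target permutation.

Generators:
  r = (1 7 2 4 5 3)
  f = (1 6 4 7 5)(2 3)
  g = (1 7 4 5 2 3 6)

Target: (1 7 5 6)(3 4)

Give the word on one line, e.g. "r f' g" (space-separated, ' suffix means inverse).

g g f' f' g

  after g: (1 7 4 5 2 3 6)
  after g: (1 4 2 6 7 5 3)
  after f': (1 6 4 3 5 2)
  after f': (2 5 3 7 4)
  after g: (1 7 5 6)(3 4)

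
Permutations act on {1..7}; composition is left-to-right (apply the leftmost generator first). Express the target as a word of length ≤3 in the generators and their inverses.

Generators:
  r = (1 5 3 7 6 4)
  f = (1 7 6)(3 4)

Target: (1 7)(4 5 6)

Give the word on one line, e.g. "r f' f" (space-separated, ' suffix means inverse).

r' f r

  after r': (1 4 6 7 3 5)
  after f: (1 3 5 7 4)
  after r: (1 7)(4 5 6)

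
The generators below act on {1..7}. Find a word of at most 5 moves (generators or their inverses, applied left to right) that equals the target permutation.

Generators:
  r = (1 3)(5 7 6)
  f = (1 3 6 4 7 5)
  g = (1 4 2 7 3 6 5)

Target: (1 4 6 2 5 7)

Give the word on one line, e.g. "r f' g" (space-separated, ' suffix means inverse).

  after r': (1 3)(5 6 7)
  after f': (3 5)(4 6)
  after g: (1 4 5 6 2 7 3)
  after r': (1 4 6 2 5 7)

r' f' g r'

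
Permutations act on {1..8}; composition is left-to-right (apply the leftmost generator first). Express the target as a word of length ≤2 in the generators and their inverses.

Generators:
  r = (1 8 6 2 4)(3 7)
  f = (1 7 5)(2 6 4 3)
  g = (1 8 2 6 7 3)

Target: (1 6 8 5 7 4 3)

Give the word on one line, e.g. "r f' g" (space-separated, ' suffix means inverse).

r' f'

  after r': (1 4 2 6 8)(3 7)
  after f': (1 6 8 5 7 4 3)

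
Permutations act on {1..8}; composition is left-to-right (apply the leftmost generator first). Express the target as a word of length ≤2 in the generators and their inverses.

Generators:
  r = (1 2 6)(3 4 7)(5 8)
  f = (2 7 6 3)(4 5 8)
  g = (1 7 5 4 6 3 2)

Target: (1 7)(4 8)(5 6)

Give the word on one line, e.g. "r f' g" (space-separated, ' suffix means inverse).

g' f

  after g': (1 2 3 6 4 5 7)
  after f: (1 7)(4 8)(5 6)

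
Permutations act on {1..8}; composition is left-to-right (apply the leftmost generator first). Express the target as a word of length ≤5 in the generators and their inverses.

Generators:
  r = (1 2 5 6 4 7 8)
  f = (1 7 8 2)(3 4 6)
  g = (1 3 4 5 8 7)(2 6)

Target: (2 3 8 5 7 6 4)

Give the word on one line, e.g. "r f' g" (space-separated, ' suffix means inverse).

  after g: (1 3 4 5 8 7)(2 6)
  after r: (1 3 7 2 4 6 5)
  after g': (2 3 8 5 7 6 4)

g r g'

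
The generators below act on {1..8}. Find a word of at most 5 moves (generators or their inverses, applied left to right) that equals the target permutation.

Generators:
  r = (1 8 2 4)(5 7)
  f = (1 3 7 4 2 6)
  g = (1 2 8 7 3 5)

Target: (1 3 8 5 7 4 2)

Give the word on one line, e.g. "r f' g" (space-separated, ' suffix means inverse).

g' r r g'

  after g': (1 5 3 7 8 2)
  after r: (1 7 2 8 4)(3 5)
  after r: (1 5 3 7 4 8)
  after g': (1 3 8 5 7 4 2)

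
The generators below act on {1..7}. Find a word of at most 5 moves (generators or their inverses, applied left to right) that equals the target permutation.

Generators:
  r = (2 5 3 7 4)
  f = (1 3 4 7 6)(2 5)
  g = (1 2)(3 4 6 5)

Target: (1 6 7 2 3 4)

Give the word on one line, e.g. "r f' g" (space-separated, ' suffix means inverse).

g r' r' f

  after g: (1 2)(3 4 6 5)
  after r': (1 4 6 2)(3 7)
  after r': (1 7 5 2)(4 6)
  after f: (1 6 7 2 3 4)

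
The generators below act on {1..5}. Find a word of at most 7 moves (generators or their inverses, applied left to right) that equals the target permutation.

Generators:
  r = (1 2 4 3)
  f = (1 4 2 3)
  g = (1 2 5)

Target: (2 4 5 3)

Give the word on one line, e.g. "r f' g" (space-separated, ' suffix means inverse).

r' f' g r' g

  after r': (1 3 4 2)
  after f': (1 2 3)
  after g: (1 5)(2 3)
  after r': (1 5 3)(2 4)
  after g: (2 4 5 3)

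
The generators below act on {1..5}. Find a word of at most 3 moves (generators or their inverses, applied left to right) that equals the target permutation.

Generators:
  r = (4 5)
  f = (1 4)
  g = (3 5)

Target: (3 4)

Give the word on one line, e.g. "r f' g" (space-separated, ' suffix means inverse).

g r g'

  after g: (3 5)
  after r: (3 4 5)
  after g': (3 4)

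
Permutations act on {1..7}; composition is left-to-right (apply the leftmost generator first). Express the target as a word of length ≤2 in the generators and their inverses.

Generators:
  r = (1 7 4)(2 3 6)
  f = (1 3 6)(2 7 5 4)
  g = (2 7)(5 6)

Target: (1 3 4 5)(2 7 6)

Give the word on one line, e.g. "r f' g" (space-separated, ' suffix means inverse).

  after f': (1 6 3)(2 4 5 7)
  after r': (1 3 4 5)(2 7 6)

f' r'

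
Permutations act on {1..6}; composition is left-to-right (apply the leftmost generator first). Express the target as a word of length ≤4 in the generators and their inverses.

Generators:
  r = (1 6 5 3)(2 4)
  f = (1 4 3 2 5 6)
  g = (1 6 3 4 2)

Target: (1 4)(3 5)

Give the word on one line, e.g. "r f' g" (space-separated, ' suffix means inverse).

  after r': (1 3 5 6)(2 4)
  after g: (1 4)(3 5)

r' g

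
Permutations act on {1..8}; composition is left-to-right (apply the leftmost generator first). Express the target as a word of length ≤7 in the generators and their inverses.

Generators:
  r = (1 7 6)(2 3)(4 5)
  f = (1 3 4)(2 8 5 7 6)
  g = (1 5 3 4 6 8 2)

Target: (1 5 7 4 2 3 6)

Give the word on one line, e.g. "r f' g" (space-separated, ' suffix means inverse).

  after f: (1 3 4)(2 8 5 7 6)
  after r: (1 2 8 4 7)(3 5 6)
  after g': (1 8 3)(2 6 5 4 7)
  after r: (1 8 2)(3 7)(4 6)
  after f: (1 5 7 4 2 3 6)

f r g' r f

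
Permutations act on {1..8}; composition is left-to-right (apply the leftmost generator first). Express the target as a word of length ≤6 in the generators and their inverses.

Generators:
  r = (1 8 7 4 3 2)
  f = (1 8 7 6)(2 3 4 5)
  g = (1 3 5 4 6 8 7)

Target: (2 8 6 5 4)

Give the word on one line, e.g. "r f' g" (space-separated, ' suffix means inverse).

f' g' r' r' f'

  after f': (1 6 7 8)(2 5 4 3)
  after g': (1 4)(2 3)(6 8 7)
  after r': (1 7 6)(2 4)
  after r': (1 8)(2 7 6)(3 4)
  after f': (2 8 6 5 4)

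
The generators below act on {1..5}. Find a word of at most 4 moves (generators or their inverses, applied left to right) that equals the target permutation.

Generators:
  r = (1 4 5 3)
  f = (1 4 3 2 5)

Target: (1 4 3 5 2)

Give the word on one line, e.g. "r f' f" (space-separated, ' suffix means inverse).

r' f' r' f

  after r': (1 3 5 4)
  after f': (1 4 5)(2 3)
  after r': (2 5 3)
  after f: (1 4 3 5 2)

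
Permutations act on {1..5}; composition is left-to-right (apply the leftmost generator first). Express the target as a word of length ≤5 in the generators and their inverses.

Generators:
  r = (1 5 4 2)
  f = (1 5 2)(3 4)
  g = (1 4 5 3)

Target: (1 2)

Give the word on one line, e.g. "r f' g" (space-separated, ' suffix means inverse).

g' g' f

  after g': (1 3 5 4)
  after g': (1 5)(3 4)
  after f: (1 2)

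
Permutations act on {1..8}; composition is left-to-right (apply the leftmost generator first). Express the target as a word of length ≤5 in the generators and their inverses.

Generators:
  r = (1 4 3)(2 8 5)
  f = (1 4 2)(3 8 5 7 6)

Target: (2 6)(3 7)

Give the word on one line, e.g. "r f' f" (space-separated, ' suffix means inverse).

  after r: (1 4 3)(2 8 5)
  after r: (1 3 4)(2 5 8)
  after f: (1 8)(2 7 6 3)
  after r': (1 2 7 6 4)(3 5 8)
  after f: (2 6)(3 7)

r r f r' f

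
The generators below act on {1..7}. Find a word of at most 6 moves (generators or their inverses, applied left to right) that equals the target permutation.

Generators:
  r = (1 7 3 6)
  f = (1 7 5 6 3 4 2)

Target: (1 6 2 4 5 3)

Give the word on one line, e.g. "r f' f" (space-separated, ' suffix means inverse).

f f r f

  after f: (1 7 5 6 3 4 2)
  after f: (1 5 3 2 7 6 4)
  after r: (1 5 6 4 7)(2 3)
  after f: (1 6 2 4 5 3)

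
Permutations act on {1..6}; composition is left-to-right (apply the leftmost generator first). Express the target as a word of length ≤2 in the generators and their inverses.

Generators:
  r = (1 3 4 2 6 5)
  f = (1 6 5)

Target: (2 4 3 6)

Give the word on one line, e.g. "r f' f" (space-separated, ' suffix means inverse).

  after r': (1 5 6 2 4 3)
  after f: (2 4 3 6)

r' f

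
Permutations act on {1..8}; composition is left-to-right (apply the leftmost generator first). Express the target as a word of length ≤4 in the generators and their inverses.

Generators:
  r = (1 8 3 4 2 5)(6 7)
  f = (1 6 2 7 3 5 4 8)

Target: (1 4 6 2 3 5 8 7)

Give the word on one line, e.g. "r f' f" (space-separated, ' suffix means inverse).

  after r: (1 8 3 4 2 5)(6 7)
  after f': (1 4 6 2 3 5 8 7)

r f'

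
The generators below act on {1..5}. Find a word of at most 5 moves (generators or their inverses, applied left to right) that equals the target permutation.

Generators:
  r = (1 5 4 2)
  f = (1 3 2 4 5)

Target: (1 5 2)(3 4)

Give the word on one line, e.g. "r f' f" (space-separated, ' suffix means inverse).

  after f: (1 3 2 4 5)
  after r: (1 3)
  after f': (2 3 5 4)
  after f': (1 5 2)(3 4)

f r f' f'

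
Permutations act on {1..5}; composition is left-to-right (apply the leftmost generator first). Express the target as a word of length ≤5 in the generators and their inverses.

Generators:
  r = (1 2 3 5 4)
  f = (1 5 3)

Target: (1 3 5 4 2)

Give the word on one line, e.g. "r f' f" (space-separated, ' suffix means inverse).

  after r': (1 4 5 3 2)
  after f': (1 4)(2 3)
  after f': (1 4 3 2 5)
  after r': (1 5 4 2 3)
  after f: (1 3 5 4 2)

r' f' f' r' f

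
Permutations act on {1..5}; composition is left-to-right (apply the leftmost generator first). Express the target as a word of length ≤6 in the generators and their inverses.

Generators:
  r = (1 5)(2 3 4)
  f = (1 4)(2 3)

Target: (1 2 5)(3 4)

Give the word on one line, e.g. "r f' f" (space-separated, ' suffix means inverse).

  after r: (1 5)(2 3 4)
  after r: (2 4 3)
  after f: (1 4 2)
  after r: (1 2 5)(3 4)

r r f r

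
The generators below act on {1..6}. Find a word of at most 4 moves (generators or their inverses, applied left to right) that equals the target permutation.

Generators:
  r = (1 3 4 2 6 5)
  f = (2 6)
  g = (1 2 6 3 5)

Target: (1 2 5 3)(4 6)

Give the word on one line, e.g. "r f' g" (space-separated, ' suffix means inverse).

g r f'

  after g: (1 2 6 3 5)
  after r: (1 6 4 2 5 3)
  after f': (1 2 5 3)(4 6)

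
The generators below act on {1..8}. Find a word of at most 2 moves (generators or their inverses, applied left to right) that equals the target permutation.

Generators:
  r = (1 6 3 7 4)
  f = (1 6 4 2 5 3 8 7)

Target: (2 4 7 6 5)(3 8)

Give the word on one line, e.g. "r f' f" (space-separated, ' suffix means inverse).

  after r: (1 6 3 7 4)
  after f': (2 4 7 6 5)(3 8)

r f'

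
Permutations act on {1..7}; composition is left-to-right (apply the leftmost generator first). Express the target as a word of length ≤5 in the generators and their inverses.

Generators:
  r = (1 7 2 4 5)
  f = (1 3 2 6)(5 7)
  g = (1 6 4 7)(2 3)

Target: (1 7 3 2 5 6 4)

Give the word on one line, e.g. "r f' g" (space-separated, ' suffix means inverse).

g' f' r' g

  after g': (1 7 4 6)(2 3)
  after f': (1 5 7 4 2)
  after r': (1 4 7 2 5)
  after g: (1 7 3 2 5 6 4)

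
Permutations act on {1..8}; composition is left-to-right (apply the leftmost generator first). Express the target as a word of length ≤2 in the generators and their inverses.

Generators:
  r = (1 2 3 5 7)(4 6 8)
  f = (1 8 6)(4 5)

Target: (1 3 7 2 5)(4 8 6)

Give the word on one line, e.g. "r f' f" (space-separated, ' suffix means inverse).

r r

  after r: (1 2 3 5 7)(4 6 8)
  after r: (1 3 7 2 5)(4 8 6)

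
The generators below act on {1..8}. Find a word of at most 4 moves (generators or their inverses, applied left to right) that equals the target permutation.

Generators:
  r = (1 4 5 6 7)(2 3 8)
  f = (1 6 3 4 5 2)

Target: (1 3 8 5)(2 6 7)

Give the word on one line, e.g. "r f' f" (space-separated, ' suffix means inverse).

r f'

  after r: (1 4 5 6 7)(2 3 8)
  after f': (1 3 8 5)(2 6 7)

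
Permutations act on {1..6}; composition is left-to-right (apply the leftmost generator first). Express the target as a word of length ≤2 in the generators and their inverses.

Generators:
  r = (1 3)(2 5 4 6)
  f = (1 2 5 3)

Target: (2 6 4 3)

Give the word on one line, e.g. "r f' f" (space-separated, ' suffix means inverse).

  after r': (1 3)(2 6 4 5)
  after f: (2 6 4 3)

r' f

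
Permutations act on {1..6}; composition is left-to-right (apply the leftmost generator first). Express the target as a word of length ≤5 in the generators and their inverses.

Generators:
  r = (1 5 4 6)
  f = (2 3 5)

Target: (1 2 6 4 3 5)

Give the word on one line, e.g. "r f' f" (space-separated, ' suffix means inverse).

r f' r r f'

  after r: (1 5 4 6)
  after f': (1 3 2 5 4 6)
  after r: (1 3 2 4)(5 6)
  after r: (1 3 2 6 4 5)
  after f': (1 2 6 4 3 5)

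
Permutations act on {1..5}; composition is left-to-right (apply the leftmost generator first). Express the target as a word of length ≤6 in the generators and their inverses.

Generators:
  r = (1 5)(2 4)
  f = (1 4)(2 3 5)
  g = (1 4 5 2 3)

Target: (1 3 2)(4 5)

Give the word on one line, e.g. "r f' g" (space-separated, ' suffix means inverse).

f r g' r g'

  after f: (1 4)(2 3 5)
  after r: (1 2 3)(4 5)
  after g': (1 5)
  after r: (2 4)
  after g': (1 3 2)(4 5)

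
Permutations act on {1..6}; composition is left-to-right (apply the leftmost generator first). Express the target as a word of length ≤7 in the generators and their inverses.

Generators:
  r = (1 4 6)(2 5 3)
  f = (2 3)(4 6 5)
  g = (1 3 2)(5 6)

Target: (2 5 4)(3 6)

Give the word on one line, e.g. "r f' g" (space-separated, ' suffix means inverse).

  after r': (1 6 4)(2 3 5)
  after g: (1 5)(3 6 4)
  after f: (1 4 2 3 5)
  after f: (1 6 5)(3 4)
  after r: (2 5 4)(3 6)

r' g f f r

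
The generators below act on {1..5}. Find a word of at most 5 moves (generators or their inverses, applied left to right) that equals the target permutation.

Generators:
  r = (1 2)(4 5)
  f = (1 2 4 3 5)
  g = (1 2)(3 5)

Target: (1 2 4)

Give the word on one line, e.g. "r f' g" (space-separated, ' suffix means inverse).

  after g': (1 2)(3 5)
  after f': (2 5 4)
  after r': (1 2 4)

g' f' r'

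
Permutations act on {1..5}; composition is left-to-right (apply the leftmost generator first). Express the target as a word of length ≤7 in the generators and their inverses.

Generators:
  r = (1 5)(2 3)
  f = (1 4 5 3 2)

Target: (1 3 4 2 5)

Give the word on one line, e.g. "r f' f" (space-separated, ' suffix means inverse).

f f r' f' r

  after f: (1 4 5 3 2)
  after f: (1 5 2 4 3)
  after r': (2 4)(3 5)
  after f': (1 2)(3 4)
  after r: (1 3 4 2 5)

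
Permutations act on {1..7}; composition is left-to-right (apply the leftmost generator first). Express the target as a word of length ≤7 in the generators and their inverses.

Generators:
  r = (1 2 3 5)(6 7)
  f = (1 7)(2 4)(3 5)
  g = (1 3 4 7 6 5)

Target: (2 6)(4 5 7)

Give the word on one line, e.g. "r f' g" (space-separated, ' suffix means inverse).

g' f g g f

  after g': (1 5 6 7 4 3)
  after f: (1 3 7 2 4 5 6)
  after g: (1 4)(2 7)(3 6)
  after g: (1 7 2 6 4 3 5)
  after f: (2 6)(4 5 7)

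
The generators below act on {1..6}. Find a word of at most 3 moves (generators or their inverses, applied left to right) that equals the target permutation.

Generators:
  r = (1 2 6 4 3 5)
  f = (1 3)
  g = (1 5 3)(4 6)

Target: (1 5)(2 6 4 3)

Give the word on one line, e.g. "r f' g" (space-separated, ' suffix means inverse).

f' r

  after f': (1 3)
  after r: (1 5)(2 6 4 3)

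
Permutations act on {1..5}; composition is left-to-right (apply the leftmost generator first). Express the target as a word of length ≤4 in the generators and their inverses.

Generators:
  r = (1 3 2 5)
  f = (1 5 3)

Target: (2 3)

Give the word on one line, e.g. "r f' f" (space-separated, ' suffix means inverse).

f' r'

  after f': (1 3 5)
  after r': (2 3)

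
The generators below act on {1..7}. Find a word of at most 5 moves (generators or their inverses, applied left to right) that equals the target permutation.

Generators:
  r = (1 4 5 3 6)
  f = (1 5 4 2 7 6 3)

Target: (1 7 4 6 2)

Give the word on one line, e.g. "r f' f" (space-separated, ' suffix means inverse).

  after f': (1 3 6 7 2 4 5)
  after r: (1 6 7 2 5 4 3)
  after f': (1 7 4 6 2)

f' r f'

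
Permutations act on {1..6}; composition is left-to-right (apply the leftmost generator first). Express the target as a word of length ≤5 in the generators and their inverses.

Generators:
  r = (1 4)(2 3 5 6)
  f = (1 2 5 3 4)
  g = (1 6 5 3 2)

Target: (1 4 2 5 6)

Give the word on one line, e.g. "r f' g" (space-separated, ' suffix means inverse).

r' g r' f'

  after r': (1 4)(2 6 5 3)
  after g: (1 4 6 3)(2 5)
  after r': (2 3 4 5 6)
  after f': (1 4 2 5 6)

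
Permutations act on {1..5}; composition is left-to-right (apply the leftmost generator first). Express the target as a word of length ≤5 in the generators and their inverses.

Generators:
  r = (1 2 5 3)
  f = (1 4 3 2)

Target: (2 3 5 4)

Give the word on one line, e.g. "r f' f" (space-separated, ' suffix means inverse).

r f' r

  after r: (1 2 5 3)
  after f': (1 3 2 5 4)
  after r: (2 3 5 4)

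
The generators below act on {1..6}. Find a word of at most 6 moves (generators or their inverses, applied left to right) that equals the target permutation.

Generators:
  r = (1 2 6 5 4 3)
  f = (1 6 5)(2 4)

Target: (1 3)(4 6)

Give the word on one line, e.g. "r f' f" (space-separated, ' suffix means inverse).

  after f': (1 5 6)(2 4)
  after r': (1 6 3 4)(2 5)
  after f': (2 6 3)(4 5)
  after r': (1 3)(4 6)

f' r' f' r'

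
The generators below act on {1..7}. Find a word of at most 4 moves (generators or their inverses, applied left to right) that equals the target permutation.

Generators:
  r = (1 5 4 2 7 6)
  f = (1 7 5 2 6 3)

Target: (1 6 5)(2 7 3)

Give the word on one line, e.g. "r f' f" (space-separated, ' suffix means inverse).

  after f': (1 3 6 2 5 7)
  after f': (1 6 5)(2 7 3)

f' f'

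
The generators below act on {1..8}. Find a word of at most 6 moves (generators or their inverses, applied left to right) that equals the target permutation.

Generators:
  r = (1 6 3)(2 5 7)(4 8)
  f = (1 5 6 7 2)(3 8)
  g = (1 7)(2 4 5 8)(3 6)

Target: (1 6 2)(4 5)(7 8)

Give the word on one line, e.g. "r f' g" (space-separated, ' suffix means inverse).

  after f': (1 2 7 6 5)(3 8)
  after f': (1 7 5 2 6)
  after g': (2 3 6 7 4)(5 8)
  after r: (1 6 2)(4 5)(7 8)

f' f' g' r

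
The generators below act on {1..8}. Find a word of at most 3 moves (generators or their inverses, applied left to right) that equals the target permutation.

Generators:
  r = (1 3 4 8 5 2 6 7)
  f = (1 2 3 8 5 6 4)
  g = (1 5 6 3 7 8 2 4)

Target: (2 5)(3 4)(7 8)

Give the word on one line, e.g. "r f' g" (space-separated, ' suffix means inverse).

g' f

  after g': (1 4 2 8 7 3 6 5)
  after f: (2 5)(3 4)(7 8)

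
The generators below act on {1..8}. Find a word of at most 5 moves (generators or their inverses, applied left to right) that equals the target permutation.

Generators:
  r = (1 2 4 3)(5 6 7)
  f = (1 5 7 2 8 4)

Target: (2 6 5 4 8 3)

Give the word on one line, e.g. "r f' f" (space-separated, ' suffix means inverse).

r' f r

  after r': (1 3 4 2)(5 7 6)
  after f: (1 3)(2 5)(4 8)(6 7)
  after r: (2 6 5 4 8 3)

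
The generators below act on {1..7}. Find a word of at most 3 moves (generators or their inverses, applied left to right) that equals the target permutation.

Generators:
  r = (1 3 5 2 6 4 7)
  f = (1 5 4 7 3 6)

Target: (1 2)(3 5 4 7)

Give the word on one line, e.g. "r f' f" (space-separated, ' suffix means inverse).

f' r' f'

  after f': (1 6 3 7 4 5)
  after r': (1 2 5 7 6)(3 4)
  after f': (1 2)(3 5 4 7)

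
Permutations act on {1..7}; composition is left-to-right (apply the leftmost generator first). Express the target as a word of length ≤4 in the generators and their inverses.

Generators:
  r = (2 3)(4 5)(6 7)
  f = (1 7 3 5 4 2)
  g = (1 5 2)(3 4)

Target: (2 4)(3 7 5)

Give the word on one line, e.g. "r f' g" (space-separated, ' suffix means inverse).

f' g' g'

  after f': (1 2 4 5 3 7)
  after g': (1 5 4)(2 3 7)
  after g': (2 4)(3 7 5)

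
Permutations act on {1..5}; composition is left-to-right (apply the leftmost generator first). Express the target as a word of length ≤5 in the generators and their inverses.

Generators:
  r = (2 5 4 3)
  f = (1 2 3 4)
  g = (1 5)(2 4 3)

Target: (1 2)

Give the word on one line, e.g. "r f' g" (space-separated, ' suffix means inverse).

  after f': (1 4 3 2)
  after g: (1 3 4 2 5)
  after g: (1 2)

f' g g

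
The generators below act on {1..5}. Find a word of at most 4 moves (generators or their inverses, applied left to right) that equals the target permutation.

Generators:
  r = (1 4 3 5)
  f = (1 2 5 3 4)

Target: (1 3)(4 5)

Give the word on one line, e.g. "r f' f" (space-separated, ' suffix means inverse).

r' r'

  after r': (1 5 3 4)
  after r': (1 3)(4 5)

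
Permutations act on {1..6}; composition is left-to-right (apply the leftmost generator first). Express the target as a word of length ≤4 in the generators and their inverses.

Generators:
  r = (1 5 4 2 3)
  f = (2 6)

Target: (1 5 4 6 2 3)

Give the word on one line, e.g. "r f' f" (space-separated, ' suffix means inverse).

  after r: (1 5 4 2 3)
  after f: (1 5 4 6 2 3)

r f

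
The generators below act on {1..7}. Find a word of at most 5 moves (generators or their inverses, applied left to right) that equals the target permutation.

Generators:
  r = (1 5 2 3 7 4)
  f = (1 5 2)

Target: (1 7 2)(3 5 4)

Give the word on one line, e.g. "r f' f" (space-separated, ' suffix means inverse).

  after r: (1 5 2 3 7 4)
  after r: (1 2 7)(3 4 5)
  after r: (1 3)(2 4)(5 7)
  after r: (1 7 2)(3 5 4)

r r r r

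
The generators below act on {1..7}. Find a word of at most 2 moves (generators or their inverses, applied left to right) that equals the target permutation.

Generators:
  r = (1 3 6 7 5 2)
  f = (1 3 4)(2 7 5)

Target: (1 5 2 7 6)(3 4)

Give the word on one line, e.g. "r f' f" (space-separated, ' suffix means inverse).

  after r': (1 2 5 7 6 3)
  after f': (1 5 2 7 6)(3 4)

r' f'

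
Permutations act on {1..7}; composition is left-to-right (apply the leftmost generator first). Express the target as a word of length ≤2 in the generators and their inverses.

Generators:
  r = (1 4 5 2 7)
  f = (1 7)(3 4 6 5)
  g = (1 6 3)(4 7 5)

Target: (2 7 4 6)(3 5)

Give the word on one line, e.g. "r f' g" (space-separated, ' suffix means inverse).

f r

  after f: (1 7)(3 4 6 5)
  after r: (2 7 4 6)(3 5)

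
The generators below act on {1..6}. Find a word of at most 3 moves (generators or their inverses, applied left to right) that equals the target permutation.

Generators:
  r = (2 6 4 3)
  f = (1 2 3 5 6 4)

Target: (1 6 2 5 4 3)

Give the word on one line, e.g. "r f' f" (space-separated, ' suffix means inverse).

  after r': (2 3 4 6)
  after f: (1 2 5 6 3)
  after r: (1 6 2 5 4 3)

r' f r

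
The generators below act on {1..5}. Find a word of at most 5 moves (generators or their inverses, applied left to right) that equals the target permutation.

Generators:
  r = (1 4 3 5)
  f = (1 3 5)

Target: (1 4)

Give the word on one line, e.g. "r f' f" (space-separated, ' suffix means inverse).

f r r r

  after f: (1 3 5)
  after r: (1 5 4 3)
  after r: (3 4 5)
  after r: (1 4)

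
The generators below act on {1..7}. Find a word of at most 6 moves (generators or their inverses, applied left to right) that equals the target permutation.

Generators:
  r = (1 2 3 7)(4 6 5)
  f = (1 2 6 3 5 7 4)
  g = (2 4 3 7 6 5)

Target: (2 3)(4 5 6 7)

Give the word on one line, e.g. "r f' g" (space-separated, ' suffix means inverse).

f' g' f' g

  after f': (1 4 7 5 3 6 2)
  after g': (1 2)(3 7 6 5 4)
  after f': (2 4 6 3 5 7)
  after g: (2 3)(4 5 6 7)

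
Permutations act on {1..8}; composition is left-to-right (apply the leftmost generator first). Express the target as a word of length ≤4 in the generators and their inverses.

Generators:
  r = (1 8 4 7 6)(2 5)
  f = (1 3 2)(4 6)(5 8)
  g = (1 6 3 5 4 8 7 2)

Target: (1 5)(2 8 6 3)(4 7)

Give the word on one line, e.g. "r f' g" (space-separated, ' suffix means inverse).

  after r: (1 8 4 7 6)(2 5)
  after f: (1 5)(2 8 6 3)(4 7)

r f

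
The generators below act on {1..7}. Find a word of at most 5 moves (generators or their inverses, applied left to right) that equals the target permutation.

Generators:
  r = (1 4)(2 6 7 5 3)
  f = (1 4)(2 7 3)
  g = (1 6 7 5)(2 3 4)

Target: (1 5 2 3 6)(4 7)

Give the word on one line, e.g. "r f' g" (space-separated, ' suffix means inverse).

r' g' r'

  after r': (1 4)(2 3 5 7 6)
  after g': (1 3 7)(4 5 6)
  after r': (1 5 2 3 6)(4 7)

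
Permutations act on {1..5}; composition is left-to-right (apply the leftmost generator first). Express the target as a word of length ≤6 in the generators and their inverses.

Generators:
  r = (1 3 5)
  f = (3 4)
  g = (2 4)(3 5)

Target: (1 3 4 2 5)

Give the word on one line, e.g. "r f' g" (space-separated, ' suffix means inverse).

f r g f' g'

  after f: (3 4)
  after r: (1 3 4 5)
  after g: (1 5)(2 4 3)
  after f': (1 5)(2 3)
  after g': (1 3 4 2 5)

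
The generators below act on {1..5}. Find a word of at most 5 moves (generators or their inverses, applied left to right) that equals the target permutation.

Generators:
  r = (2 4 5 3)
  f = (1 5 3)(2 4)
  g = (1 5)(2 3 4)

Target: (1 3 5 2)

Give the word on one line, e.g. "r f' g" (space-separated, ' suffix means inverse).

r g r' f' g

  after r: (2 4 5 3)
  after g: (1 5 4)
  after r': (1 4)(2 3 5)
  after f': (1 2 5 4 3)
  after g: (1 3 5 2)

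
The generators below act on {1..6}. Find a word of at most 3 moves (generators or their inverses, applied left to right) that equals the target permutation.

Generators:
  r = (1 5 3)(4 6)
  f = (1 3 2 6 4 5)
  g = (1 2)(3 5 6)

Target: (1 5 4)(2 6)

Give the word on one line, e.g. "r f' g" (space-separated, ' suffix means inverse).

  after f: (1 3 2 6 4 5)
  after r: (2 4 3)
  after f': (1 5 4)(2 6)

f r f'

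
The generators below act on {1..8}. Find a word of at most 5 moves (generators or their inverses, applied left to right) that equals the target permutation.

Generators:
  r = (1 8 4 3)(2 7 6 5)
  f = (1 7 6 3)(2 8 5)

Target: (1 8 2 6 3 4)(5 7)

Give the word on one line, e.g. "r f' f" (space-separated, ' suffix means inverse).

  after r: (1 8 4 3)(2 7 6 5)
  after f': (1 2)(4 6 8)
  after r': (1 5 6)(2 3 4 7)
  after f': (1 8 2 6 3 4)(5 7)

r f' r' f'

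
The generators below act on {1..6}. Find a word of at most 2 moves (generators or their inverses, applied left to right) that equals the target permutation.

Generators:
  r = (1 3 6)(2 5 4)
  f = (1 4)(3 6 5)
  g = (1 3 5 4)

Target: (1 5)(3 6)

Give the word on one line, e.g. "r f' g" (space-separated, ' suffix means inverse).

f g'

  after f: (1 4)(3 6 5)
  after g': (1 5)(3 6)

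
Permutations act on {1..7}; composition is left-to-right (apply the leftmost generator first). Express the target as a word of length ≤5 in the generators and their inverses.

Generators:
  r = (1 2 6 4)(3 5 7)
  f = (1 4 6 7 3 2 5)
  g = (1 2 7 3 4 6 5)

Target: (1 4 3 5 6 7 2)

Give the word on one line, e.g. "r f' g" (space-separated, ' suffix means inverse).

r' f r

  after r': (1 4 6 2)(3 7 5)
  after f: (1 6 5 2 4 7)
  after r: (1 4 3 5 6 7 2)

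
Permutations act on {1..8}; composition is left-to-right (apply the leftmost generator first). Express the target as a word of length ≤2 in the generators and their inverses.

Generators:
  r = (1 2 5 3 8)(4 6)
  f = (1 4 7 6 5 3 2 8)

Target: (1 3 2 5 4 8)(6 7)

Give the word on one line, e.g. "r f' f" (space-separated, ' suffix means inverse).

  after f': (1 8 2 3 5 6 7 4)
  after r': (1 3 2 5 4 8)(6 7)

f' r'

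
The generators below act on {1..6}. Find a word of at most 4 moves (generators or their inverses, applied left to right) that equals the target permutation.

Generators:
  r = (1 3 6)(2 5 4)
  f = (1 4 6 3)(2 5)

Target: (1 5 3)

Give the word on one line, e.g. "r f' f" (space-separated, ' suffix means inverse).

  after f: (1 4 6 3)(2 5)
  after r': (1 5 4 3 6)
  after f: (1 2 5 6 4)
  after f: (1 5 3)

f r' f f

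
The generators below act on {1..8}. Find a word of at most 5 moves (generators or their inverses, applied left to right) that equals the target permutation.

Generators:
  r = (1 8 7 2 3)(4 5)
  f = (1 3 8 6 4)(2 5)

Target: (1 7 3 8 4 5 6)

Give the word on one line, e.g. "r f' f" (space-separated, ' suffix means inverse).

  after f: (1 3 8 6 4)(2 5)
  after r': (1 2 4 3)(5 7 8 6)
  after r': (1 7)(2 5 8 6 4)
  after f: (1 7 3 8 4 5 6)

f r' r' f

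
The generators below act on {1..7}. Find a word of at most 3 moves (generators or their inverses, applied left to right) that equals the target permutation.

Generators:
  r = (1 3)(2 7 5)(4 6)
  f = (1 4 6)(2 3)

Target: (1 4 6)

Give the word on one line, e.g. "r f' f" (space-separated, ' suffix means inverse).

  after f': (1 6 4)(2 3)
  after f': (1 4 6)

f' f'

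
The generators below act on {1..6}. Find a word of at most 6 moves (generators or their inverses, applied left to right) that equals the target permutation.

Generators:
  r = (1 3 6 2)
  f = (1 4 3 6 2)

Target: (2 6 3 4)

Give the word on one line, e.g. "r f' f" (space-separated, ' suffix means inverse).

f r r r f'

  after f: (1 4 3 6 2)
  after r: (1 4 6)(2 3)
  after r: (1 4 2 6 3)
  after r: (1 4)
  after f': (2 6 3 4)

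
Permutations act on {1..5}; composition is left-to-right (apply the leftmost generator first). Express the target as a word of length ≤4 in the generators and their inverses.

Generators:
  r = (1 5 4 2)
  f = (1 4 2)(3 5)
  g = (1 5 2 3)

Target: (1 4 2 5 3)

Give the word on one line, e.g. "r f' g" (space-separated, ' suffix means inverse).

g r r f'

  after g: (1 5 2 3)
  after r: (1 4 2 3 5)
  after r: (1 2 3 4)
  after f': (1 4 2 5 3)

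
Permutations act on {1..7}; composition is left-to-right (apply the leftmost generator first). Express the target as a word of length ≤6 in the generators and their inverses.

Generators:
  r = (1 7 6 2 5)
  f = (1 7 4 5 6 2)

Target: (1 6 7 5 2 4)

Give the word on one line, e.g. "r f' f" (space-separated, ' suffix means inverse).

  after r': (1 5 2 6 7)
  after f: (1 6 4 5)
  after f: (1 2)(4 6 5 7)
  after r: (1 5 6)(2 7 4)
  after f: (1 6 7 5 2 4)

r' f f r f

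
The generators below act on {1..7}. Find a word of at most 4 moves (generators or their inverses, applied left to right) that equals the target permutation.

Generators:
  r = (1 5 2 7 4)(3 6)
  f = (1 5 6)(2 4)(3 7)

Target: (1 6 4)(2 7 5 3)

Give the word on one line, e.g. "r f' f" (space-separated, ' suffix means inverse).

  after f: (1 5 6)(2 4)(3 7)
  after r': (2 7 6 4 5 3)
  after f: (1 5 7)(2 3 4 6)
  after f: (1 6 4)(2 7 5 3)

f r' f f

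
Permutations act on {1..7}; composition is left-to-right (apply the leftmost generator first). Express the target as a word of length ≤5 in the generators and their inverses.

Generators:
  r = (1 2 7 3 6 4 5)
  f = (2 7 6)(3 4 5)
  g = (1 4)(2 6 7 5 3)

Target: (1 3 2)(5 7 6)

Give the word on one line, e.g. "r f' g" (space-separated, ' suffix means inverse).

g' f g

  after g': (1 4)(2 3 5 7 6)
  after f: (1 5 6 7 2 4)
  after g: (1 3 2)(5 7 6)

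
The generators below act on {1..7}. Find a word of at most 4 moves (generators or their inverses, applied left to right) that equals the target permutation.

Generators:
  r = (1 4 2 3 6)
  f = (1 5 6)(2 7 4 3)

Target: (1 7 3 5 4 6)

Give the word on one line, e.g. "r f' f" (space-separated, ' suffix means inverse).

  after r: (1 4 2 3 6)
  after f': (1 7 2 4 3 5)
  after r: (1 7 3 5 4 6)

r f' r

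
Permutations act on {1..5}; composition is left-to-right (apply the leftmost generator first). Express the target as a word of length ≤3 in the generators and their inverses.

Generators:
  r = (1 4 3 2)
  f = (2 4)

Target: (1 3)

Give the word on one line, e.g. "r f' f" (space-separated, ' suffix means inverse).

r f r'

  after r: (1 4 3 2)
  after f: (1 2)(3 4)
  after r': (1 3)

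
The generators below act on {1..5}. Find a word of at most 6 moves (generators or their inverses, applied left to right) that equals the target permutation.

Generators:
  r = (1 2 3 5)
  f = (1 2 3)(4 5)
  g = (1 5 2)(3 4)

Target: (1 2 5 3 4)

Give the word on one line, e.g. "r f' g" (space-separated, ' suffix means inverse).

r' f' g f'

  after r': (1 5 3 2)
  after f': (1 4 5 2 3)
  after g: (1 3 5)(2 4)
  after f': (1 2 5 3 4)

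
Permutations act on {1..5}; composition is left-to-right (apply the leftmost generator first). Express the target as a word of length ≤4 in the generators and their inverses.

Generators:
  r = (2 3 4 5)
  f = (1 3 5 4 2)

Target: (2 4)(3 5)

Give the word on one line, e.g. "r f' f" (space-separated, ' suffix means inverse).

  after r: (2 3 4 5)
  after r: (2 4)(3 5)

r r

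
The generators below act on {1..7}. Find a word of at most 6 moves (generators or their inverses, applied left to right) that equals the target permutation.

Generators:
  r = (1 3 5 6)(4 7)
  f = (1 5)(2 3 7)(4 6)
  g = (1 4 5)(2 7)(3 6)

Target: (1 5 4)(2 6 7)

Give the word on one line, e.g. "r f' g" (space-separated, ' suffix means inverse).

  after g: (1 4 5)(2 7)(3 6)
  after f: (1 6 7 3 4)
  after f: (1 4 5)(2 3 6)
  after g: (1 5 4)(2 6 7)

g f f g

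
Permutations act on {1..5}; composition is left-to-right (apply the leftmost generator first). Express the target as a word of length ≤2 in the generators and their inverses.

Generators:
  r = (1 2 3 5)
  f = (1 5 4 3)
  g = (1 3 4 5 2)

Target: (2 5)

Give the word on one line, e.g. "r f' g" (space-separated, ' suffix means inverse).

  after f': (1 3 4 5)
  after g': (2 5)

f' g'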